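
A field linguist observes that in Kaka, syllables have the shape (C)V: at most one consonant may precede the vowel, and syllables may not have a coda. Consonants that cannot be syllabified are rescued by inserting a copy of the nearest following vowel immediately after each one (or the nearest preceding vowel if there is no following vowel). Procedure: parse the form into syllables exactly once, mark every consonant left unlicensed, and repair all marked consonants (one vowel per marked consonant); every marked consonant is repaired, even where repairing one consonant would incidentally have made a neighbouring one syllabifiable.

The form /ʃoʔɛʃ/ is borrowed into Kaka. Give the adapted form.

ʃoʔɛʃɛ

Syllabifying with onset maximization leaves /ʃ/ stranded (no codas are permitted; onsets are limited to one consonant).
Epenthesis after each stranded consonant: /ʃ/ → /ʃɛ/.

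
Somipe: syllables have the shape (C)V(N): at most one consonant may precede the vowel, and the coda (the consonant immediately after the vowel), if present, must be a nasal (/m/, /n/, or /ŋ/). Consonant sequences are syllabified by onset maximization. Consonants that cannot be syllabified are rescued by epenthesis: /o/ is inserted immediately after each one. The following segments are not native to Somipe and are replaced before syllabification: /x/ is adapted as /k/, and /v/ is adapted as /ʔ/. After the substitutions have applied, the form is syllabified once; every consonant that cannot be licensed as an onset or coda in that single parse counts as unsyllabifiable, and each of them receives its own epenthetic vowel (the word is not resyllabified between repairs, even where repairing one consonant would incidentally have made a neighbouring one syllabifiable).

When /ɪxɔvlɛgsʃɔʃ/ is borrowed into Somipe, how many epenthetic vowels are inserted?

4

After substitution the input is /ɪkɔʔlɛgsʃɔʃ/.
The unsyllabifiable consonants are /ʔ/, /g/, /s/, /ʃ/; each receives one epenthetic vowel.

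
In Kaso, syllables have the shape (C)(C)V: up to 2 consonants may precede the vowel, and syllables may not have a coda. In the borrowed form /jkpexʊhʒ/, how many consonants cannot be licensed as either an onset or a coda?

The consonants /j/, /h/, /ʒ/ cannot be parsed into a legal (C)(C)V syllable (no codas are permitted; onsets may contain at most 2 consonants).

3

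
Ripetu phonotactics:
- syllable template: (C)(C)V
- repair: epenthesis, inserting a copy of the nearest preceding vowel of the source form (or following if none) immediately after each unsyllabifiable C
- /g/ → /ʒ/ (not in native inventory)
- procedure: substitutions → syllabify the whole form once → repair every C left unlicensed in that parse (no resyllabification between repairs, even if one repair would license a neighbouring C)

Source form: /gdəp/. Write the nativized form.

ʒdəpə

Substitution: /g/ → /ʒ/, giving /ʒdəp/.
Syllabifying with onset maximization leaves /p/ stranded (no codas are permitted; onsets may contain at most 2 consonants).
Each unlicensed consonant becomes the onset of a new syllable: /p/ → /pə/.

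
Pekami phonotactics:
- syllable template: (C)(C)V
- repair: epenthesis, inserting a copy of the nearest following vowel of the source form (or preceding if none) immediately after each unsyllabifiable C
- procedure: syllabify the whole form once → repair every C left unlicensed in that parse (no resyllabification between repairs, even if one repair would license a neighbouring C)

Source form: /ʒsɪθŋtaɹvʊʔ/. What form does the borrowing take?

ʒsɪθaŋtaɹvʊʔʊ

Under (C)(C)V, the unsyllabifiable consonants are /θ/, /ʔ/ (no codas are permitted; onsets may contain at most 2 consonants).
Inserting the epenthetic vowel yields /θ/ → /θa/, /ʔ/ → /ʔʊ/.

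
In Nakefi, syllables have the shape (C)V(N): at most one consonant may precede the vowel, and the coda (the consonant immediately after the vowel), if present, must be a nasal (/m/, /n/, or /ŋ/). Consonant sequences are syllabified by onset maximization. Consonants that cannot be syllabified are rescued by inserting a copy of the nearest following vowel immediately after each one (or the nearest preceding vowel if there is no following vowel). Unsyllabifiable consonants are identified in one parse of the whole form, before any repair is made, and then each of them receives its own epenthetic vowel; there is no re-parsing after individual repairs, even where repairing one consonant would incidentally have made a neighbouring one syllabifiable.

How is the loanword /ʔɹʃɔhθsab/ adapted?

The consonants /ʔ/, /ɹ/, /h/, /θ/, /b/ cannot be parsed into a legal (C)V(N) syllable (only a nasal (/m/, /n/, or /ŋ/) is licensed in coda position; onsets are limited to one consonant).
Epenthesis after each stranded consonant: /ʔ/ → /ʔɔ/, /ɹ/ → /ɹɔ/, /h/ → /ha/, /θ/ → /θa/, /b/ → /ba/.

ʔɔɹɔʃɔhaθasaba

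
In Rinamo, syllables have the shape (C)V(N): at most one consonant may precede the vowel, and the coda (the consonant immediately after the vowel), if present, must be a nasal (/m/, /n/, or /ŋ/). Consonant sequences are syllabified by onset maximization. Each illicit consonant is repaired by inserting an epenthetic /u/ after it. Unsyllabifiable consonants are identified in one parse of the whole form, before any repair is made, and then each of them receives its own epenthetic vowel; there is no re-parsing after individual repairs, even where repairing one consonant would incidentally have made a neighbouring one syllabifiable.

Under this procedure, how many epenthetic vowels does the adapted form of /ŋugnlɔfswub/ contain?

The unsyllabifiable consonants are /g/, /n/, /f/, /s/, /b/; each receives one epenthetic vowel.

5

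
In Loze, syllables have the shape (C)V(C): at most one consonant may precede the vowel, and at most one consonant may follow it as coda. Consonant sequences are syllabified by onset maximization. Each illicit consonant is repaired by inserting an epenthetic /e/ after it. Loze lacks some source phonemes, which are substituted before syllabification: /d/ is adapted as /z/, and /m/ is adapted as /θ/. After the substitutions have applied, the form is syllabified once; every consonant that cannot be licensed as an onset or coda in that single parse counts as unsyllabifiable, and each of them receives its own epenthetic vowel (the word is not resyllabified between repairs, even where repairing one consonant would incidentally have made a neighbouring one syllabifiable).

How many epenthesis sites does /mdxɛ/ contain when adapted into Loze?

2

After substitution the input is /θzxɛ/.
The unsyllabifiable consonants are /θ/, /z/; each receives one epenthetic vowel.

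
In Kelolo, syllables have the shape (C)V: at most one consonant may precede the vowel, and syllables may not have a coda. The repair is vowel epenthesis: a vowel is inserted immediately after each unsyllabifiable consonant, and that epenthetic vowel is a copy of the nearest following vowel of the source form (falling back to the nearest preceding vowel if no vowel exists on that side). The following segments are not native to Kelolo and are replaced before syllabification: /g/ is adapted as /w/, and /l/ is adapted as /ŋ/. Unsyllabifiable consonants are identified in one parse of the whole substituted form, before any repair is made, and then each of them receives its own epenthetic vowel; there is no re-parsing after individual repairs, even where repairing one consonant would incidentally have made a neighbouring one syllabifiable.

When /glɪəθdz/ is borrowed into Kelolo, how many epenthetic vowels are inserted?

4

After substitution the input is /wŋɪəθdz/.
The unsyllabifiable consonants are /w/, /θ/, /d/, /z/; each receives one epenthetic vowel.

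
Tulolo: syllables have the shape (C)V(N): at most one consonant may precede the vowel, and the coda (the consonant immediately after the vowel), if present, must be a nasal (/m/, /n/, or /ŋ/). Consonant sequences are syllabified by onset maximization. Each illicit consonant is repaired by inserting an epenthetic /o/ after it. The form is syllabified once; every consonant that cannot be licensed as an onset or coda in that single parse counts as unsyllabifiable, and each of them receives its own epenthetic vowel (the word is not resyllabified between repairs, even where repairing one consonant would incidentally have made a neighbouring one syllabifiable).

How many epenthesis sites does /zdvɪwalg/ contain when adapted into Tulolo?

4

The unsyllabifiable consonants are /z/, /d/, /l/, /g/; each receives one epenthetic vowel.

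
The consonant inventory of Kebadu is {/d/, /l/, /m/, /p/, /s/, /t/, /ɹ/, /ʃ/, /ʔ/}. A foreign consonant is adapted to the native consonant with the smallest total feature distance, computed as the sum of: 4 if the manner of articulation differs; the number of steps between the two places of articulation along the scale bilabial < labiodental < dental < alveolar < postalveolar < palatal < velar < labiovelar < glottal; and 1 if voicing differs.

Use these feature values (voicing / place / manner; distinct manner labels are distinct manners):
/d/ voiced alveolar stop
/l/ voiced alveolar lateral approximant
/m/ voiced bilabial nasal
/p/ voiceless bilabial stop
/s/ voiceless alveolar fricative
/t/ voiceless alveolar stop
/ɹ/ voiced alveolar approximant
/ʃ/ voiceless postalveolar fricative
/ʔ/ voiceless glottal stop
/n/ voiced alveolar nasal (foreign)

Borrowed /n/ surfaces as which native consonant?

m

/m/ is closest: same manner (nasal), place distance 3 (alveolar→bilabial), same voicing; total 3. Next closest is /d/ at distance 4.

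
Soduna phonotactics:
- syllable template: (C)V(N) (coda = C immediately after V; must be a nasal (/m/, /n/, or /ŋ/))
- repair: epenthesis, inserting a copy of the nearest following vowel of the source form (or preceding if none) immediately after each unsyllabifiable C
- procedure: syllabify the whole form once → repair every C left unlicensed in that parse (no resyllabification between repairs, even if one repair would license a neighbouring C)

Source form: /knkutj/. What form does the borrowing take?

The consonants /k/, /n/, /t/, /j/ cannot be parsed into a legal (C)V(N) syllable (only a nasal (/m/, /n/, or /ŋ/) is licensed in coda position; onsets are limited to one consonant).
Each unlicensed consonant becomes the onset of a new syllable: /k/ → /ku/, /n/ → /nu/, /t/ → /tu/, /j/ → /ju/.

kunukutuju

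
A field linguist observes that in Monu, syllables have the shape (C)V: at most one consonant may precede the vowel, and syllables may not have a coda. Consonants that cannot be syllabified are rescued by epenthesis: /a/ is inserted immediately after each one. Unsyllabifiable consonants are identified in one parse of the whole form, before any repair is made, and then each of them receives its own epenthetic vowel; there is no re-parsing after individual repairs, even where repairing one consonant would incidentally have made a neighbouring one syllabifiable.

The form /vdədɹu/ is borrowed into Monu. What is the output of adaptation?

Syllabifying with onset maximization leaves /v/, /d/ stranded (no codas are permitted; onsets are limited to one consonant).
Inserting the epenthetic vowel yields /v/ → /va/, /d/ → /da/.

vadədaɹu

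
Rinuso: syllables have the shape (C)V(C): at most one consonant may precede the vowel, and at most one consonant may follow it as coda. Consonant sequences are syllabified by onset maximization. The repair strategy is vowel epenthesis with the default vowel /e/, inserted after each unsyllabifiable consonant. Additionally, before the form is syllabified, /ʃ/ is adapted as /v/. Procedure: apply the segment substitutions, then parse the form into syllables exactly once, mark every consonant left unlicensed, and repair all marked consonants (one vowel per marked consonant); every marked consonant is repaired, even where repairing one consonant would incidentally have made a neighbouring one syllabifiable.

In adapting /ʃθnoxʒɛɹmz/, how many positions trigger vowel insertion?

After substitution the input is /vθnoxʒɛɹmz/.
The unsyllabifiable consonants are /v/, /θ/, /m/, /z/; each receives one epenthetic vowel.

4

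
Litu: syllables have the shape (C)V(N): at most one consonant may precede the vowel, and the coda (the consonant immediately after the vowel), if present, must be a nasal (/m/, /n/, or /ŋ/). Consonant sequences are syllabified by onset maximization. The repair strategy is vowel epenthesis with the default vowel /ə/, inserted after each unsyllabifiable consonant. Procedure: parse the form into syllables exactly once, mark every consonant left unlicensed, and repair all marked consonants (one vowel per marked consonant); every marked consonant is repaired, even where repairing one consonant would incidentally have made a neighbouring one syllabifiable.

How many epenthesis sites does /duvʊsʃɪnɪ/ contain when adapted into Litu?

The unsyllabifiable consonants are /s/; each receives one epenthetic vowel.

1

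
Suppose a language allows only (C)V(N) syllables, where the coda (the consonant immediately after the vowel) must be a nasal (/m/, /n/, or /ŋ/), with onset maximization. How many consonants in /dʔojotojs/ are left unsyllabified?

Under (C)V(N), the unsyllabifiable consonants are /d/, /j/, /s/ (only a nasal (/m/, /n/, or /ŋ/) is licensed in coda position; onsets are limited to one consonant).

3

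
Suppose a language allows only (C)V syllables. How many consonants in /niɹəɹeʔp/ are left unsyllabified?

2

Under (C)V, the unsyllabifiable consonants are /ʔ/, /p/ (no codas are permitted; onsets are limited to one consonant).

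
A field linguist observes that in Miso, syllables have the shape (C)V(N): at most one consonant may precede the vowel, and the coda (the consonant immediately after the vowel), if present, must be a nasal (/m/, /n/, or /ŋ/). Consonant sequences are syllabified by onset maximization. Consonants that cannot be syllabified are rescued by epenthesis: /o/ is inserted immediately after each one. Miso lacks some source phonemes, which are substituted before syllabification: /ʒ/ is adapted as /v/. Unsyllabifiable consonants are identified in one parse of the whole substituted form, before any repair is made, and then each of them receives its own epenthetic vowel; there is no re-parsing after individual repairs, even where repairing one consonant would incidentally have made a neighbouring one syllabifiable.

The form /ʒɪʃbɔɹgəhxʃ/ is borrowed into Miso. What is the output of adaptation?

vɪʃobɔɹogəhoxoʃo

Substitution: /ʒ/ → /v/, giving /vɪʃbɔɹgəhxʃ/.
Syllabifying with onset maximization leaves /ʃ/, /ɹ/, /h/, /x/, /ʃ/ stranded (only a nasal (/m/, /n/, or /ŋ/) is licensed in coda position; onsets are limited to one consonant).
Epenthesis after each stranded consonant: /ʃ/ → /ʃo/, /ɹ/ → /ɹo/, /h/ → /ho/, /x/ → /xo/, /ʃ/ → /ʃo/.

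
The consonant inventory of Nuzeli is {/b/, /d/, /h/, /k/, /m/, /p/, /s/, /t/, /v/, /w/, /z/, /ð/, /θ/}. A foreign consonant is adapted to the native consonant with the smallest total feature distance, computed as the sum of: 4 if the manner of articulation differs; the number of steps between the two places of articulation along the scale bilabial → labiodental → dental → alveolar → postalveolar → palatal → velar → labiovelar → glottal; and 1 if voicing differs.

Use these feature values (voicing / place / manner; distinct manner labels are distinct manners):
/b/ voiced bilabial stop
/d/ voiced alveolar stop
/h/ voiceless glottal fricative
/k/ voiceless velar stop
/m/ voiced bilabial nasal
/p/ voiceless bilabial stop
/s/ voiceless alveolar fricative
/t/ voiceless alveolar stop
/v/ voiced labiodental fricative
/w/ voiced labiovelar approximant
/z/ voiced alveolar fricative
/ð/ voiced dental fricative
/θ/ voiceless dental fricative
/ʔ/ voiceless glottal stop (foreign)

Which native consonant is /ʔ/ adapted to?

k

/k/ is closest: same manner (stop), place distance 2 (glottal→velar), same voicing; total 2. Next closest is /h/ at distance 4.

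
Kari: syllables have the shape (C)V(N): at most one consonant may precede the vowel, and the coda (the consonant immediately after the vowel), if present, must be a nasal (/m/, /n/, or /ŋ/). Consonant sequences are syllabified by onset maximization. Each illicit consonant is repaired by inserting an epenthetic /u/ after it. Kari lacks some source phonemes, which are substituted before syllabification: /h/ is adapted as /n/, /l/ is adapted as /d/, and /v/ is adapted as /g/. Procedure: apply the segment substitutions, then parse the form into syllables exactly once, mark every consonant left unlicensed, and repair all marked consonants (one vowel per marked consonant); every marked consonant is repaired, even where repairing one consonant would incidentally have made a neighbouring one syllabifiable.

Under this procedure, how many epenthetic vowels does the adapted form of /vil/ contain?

After substitution the input is /gid/.
The unsyllabifiable consonants are /d/; each receives one epenthetic vowel.

1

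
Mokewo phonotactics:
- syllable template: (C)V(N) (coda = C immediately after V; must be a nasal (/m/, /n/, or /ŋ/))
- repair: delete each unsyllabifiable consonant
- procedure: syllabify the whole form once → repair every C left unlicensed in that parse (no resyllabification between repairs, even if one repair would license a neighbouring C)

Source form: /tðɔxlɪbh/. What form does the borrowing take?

ðɔlɪ

Under (C)V(N), the unsyllabifiable consonants are /t/, /x/, /b/, /h/ (only a nasal (/m/, /n/, or /ŋ/) is licensed in coda position; onsets are limited to one consonant).
Each unlicensed consonant is deleted: /t/, /x/, /b/, /h/.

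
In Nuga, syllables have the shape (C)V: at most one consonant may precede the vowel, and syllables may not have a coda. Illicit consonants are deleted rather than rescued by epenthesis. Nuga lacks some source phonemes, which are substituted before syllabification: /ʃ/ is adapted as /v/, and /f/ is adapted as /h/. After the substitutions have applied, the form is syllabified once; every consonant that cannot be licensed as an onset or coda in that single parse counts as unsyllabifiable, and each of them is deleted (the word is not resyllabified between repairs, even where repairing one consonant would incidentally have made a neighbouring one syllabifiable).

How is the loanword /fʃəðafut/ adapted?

Substitution: /f/ → /h/, /ʃ/ → /v/, giving /hvəðahut/.
Under (C)V, the unsyllabifiable consonants are /h/, /t/ (no codas are permitted; onsets are limited to one consonant).
Deletion applies to /h/, /t/.

vəðahu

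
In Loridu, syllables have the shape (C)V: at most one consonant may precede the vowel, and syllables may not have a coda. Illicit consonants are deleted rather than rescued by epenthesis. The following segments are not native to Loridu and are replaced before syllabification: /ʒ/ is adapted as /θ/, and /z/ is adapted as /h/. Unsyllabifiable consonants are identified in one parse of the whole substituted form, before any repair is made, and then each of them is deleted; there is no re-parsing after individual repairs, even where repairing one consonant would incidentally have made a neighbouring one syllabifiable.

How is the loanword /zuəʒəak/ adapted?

Substitution: /z/ → /h/, /ʒ/ → /θ/, giving /huəθəak/.
The consonants /k/ cannot be parsed into a legal (C)V syllable (no codas are permitted; onsets are limited to one consonant).
Deleting the stranded consonants removes /k/.

huəθəa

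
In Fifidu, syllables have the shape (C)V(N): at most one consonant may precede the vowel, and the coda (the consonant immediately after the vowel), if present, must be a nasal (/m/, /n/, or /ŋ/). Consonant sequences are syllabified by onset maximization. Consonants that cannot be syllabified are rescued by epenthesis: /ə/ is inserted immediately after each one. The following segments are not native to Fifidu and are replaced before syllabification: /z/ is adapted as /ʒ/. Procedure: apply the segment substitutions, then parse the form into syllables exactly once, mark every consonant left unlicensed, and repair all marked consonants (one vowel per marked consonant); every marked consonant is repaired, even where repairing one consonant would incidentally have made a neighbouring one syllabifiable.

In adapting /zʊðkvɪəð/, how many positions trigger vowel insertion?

After substitution the input is /ʒʊðkvɪəð/.
The unsyllabifiable consonants are /ð/, /k/, /ð/; each receives one epenthetic vowel.

3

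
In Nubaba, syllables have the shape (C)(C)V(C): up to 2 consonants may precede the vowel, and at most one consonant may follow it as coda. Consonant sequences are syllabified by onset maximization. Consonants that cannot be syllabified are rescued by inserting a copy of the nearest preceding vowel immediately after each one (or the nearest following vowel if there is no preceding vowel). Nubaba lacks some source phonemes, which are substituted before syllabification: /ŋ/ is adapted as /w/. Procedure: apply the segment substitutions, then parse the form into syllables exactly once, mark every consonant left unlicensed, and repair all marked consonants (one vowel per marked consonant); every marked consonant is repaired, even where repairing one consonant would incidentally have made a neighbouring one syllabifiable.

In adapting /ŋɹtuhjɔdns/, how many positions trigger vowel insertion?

After substitution the input is /wɹtuhjɔdns/.
The unsyllabifiable consonants are /w/, /n/, /s/; each receives one epenthetic vowel.

3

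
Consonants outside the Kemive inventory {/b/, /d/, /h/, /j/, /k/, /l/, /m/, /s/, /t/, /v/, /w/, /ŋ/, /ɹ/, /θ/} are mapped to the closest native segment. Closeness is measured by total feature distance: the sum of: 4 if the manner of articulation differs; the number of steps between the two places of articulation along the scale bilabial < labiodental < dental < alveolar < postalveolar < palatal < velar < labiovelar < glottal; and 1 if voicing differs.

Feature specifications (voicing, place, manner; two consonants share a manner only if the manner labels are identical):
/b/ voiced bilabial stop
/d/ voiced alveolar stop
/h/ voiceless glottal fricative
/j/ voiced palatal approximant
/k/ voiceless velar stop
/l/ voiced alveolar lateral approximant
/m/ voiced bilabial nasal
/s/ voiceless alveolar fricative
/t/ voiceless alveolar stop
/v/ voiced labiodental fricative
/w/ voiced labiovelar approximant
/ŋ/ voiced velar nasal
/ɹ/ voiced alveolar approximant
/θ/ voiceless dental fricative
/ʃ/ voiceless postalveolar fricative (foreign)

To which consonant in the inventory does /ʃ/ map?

s

/s/ is closest: same manner (fricative), place distance 1 (postalveolar→alveolar), same voicing; total 1. Next closest is /θ/ at distance 2.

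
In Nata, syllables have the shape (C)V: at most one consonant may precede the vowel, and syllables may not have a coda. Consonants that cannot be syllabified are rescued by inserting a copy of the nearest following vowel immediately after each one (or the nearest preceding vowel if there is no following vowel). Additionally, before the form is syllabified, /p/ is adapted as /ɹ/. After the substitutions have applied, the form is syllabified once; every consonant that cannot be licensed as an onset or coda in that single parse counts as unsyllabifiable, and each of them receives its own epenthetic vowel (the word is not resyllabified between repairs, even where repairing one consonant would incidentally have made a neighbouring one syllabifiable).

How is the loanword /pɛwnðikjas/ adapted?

Substitution: /p/ → /ɹ/, giving /ɹɛwnðikjas/.
The consonants /w/, /n/, /k/, /s/ cannot be parsed into a legal (C)V syllable (no codas are permitted; onsets are limited to one consonant).
Inserting the epenthetic vowel yields /w/ → /wi/, /n/ → /ni/, /k/ → /ka/, /s/ → /sa/.

ɹɛwiniðikajasa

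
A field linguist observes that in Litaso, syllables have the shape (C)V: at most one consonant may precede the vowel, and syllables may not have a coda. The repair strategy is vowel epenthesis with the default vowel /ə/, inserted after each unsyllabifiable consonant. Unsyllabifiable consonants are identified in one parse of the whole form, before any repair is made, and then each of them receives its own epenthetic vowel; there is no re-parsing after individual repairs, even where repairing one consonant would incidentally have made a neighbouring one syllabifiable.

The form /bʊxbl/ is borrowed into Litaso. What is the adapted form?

The consonants /x/, /b/, /l/ cannot be parsed into a legal (C)V syllable (no codas are permitted; onsets are limited to one consonant).
Each unlicensed consonant becomes the onset of a new syllable: /x/ → /xə/, /b/ → /bə/, /l/ → /lə/.

bʊxəbələ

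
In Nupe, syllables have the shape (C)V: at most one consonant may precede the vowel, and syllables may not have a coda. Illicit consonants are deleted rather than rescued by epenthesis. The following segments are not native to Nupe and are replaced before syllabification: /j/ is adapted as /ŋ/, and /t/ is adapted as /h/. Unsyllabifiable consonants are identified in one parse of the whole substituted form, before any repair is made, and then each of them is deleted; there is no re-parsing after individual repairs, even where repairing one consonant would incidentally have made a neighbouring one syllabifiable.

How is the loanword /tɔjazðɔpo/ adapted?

Substitution: /t/ → /h/, /j/ → /ŋ/, giving /hɔŋazðɔpo/.
The consonants /z/ cannot be parsed into a legal (C)V syllable (no codas are permitted; onsets are limited to one consonant).
Deletion applies to /z/.

hɔŋaðɔpo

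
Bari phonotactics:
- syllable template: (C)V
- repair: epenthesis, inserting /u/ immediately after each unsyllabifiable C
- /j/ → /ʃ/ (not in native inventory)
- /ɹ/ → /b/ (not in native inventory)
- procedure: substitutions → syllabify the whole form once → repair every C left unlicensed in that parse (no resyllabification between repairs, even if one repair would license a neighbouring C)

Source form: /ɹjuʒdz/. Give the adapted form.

Substitution: /ɹ/ → /b/, /j/ → /ʃ/, giving /bʃuʒdz/.
The consonants /b/, /ʒ/, /d/, /z/ cannot be parsed into a legal (C)V syllable (no codas are permitted; onsets are limited to one consonant).
Inserting the epenthetic vowel yields /b/ → /bu/, /ʒ/ → /ʒu/, /d/ → /du/, /z/ → /zu/.

buʃuʒuduzu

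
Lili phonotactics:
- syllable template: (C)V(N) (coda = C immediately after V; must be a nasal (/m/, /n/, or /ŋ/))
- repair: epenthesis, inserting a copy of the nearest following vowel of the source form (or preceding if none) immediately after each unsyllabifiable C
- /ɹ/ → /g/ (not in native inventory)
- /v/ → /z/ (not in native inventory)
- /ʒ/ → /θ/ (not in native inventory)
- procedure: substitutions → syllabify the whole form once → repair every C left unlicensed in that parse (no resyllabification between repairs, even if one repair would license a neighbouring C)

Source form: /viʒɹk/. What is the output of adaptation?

Substitution: /v/ → /z/, /ʒ/ → /θ/, /ɹ/ → /g/, giving /ziθgk/.
Under (C)V(N), the unsyllabifiable consonants are /θ/, /g/, /k/ (only a nasal (/m/, /n/, or /ŋ/) is licensed in coda position; onsets are limited to one consonant).
Inserting the epenthetic vowel yields /θ/ → /θi/, /g/ → /gi/, /k/ → /ki/.

ziθigiki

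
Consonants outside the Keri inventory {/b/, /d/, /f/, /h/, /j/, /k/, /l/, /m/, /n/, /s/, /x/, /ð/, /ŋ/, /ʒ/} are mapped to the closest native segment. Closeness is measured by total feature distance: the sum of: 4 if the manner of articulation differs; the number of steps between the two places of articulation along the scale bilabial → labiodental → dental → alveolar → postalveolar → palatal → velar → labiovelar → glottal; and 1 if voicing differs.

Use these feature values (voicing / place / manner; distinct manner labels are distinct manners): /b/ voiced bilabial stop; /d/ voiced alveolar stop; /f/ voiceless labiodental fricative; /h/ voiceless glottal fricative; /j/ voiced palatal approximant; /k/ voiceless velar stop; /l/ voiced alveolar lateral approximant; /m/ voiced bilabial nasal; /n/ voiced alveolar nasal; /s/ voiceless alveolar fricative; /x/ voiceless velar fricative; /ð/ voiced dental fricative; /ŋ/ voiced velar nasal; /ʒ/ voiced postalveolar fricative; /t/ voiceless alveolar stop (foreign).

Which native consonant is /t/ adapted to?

d

/d/ is closest: same manner (stop), place distance 0 (alveolar→alveolar), voicing differs (+1); total 1. Next closest is /k/ at distance 3.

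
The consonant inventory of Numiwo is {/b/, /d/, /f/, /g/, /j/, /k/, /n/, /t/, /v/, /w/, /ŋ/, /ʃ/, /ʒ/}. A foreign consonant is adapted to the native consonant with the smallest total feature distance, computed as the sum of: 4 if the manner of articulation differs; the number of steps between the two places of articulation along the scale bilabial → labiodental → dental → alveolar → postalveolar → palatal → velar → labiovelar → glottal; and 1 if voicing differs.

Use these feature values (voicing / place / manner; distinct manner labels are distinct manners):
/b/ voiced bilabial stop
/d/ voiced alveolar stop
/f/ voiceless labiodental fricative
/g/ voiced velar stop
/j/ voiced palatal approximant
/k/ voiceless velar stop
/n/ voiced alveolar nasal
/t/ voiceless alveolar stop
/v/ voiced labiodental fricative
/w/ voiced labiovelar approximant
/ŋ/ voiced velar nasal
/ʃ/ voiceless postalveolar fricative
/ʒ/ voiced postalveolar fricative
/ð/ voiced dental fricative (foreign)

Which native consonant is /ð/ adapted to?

/v/ is closest: same manner (fricative), place distance 1 (dental→labiodental), same voicing; total 1. Next closest is /f/ at distance 2.

v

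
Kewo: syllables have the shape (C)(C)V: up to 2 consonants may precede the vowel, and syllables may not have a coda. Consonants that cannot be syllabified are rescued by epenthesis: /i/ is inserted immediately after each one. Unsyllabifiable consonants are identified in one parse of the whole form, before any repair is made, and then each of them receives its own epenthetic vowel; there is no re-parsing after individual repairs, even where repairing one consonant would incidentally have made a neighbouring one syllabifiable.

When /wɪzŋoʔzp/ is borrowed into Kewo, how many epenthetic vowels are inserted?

The unsyllabifiable consonants are /ʔ/, /z/, /p/; each receives one epenthetic vowel.

3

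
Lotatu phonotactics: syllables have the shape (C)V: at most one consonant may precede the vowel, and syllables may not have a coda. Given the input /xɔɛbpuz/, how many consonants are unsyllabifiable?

The consonants /b/, /z/ cannot be parsed into a legal (C)V syllable (no codas are permitted; onsets are limited to one consonant).

2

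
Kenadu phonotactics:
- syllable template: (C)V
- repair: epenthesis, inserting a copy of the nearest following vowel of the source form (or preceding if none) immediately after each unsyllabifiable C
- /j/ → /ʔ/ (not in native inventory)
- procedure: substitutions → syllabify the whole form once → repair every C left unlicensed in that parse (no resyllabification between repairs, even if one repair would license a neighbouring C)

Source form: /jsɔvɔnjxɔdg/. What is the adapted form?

Substitution: /j/ → /ʔ/, giving /ʔsɔvɔnʔxɔdg/.
The consonants /ʔ/, /n/, /ʔ/, /d/, /g/ cannot be parsed into a legal (C)V syllable (no codas are permitted; onsets are limited to one consonant).
Each unlicensed consonant becomes the onset of a new syllable: /ʔ/ → /ʔɔ/, /n/ → /nɔ/, /ʔ/ → /ʔɔ/, /d/ → /dɔ/, /g/ → /gɔ/.

ʔɔsɔvɔnɔʔɔxɔdɔgɔ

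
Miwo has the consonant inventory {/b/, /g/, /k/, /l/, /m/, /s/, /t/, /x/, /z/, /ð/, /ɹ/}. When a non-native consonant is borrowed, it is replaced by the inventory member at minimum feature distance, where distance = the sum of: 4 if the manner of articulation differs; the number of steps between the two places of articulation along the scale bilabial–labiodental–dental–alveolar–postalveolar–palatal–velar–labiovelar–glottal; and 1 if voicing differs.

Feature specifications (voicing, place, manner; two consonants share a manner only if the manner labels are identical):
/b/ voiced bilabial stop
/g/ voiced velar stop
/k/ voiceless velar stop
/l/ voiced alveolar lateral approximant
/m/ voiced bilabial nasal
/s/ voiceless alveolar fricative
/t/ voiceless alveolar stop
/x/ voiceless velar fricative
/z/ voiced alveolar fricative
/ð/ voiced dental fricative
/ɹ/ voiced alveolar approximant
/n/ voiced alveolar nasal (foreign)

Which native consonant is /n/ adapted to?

/m/ is closest: same manner (nasal), place distance 3 (alveolar→bilabial), same voicing; total 3. Next closest is /l/ at distance 4.

m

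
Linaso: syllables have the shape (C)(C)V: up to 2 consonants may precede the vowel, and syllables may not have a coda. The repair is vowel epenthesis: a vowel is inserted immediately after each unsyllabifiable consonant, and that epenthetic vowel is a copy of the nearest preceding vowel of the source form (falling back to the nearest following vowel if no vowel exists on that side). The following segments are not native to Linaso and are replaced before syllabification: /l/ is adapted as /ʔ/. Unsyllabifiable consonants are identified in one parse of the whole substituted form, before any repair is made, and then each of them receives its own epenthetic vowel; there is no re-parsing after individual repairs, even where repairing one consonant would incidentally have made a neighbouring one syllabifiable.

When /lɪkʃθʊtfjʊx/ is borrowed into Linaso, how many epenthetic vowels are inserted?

After substitution the input is /ʔɪkʃθʊtfjʊx/.
The unsyllabifiable consonants are /k/, /t/, /x/; each receives one epenthetic vowel.

3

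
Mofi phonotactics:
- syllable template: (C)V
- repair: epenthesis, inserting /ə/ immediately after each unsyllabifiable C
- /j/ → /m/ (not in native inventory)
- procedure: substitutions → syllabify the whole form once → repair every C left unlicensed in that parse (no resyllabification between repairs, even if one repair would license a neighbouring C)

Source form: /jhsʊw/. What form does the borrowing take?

məhəsʊwə

Substitution: /j/ → /m/, giving /mhsʊw/.
Under (C)V, the unsyllabifiable consonants are /m/, /h/, /w/ (no codas are permitted; onsets are limited to one consonant).
Each unlicensed consonant becomes the onset of a new syllable: /m/ → /mə/, /h/ → /hə/, /w/ → /wə/.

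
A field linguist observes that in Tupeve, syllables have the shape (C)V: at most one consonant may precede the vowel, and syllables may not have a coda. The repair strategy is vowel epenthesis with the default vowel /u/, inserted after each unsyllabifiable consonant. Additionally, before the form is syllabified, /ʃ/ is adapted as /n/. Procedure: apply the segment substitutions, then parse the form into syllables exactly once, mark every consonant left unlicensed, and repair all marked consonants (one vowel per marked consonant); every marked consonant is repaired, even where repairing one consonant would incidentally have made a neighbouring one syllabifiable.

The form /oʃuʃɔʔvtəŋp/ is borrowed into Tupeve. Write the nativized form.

Substitution: /ʃ/ → /n/, giving /onunɔʔvtəŋp/.
Under (C)V, the unsyllabifiable consonants are /ʔ/, /v/, /ŋ/, /p/ (no codas are permitted; onsets are limited to one consonant).
Epenthesis after each stranded consonant: /ʔ/ → /ʔu/, /v/ → /vu/, /ŋ/ → /ŋu/, /p/ → /pu/.

onunɔʔuvutəŋupu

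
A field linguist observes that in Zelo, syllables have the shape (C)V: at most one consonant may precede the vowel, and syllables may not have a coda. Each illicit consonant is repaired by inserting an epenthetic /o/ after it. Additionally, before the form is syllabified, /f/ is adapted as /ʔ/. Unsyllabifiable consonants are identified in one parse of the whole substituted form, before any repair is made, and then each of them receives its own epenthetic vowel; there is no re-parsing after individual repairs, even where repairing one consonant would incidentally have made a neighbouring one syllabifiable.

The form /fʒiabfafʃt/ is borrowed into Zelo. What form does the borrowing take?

ʔoʒiaboʔaʔoʃoto

Substitution: /f/ → /ʔ/, giving /ʔʒiabʔaʔʃt/.
The consonants /ʔ/, /b/, /ʔ/, /ʃ/, /t/ cannot be parsed into a legal (C)V syllable (no codas are permitted; onsets are limited to one consonant).
Inserting the epenthetic vowel yields /ʔ/ → /ʔo/, /b/ → /bo/, /ʔ/ → /ʔo/, /ʃ/ → /ʃo/, /t/ → /to/.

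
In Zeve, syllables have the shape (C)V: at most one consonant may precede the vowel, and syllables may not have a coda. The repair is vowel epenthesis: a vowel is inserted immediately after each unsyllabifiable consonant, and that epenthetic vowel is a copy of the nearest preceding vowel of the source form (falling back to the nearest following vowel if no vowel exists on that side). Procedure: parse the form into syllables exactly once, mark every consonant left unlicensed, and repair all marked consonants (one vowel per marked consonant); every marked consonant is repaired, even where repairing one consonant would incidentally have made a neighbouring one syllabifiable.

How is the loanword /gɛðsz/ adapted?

Syllabifying with onset maximization leaves /ð/, /s/, /z/ stranded (no codas are permitted; onsets are limited to one consonant).
Inserting the epenthetic vowel yields /ð/ → /ðɛ/, /s/ → /sɛ/, /z/ → /zɛ/.

gɛðɛsɛzɛ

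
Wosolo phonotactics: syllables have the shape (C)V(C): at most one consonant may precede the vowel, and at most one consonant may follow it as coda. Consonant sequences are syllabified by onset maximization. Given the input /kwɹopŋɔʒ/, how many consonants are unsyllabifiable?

Syllabifying with onset maximization leaves /k/, /w/ stranded (at most one coda consonant is licensed; onsets are limited to one consonant).

2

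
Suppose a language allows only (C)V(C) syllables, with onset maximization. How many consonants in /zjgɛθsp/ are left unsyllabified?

4

The consonants /z/, /j/, /s/, /p/ cannot be parsed into a legal (C)V(C) syllable (at most one coda consonant is licensed; onsets are limited to one consonant).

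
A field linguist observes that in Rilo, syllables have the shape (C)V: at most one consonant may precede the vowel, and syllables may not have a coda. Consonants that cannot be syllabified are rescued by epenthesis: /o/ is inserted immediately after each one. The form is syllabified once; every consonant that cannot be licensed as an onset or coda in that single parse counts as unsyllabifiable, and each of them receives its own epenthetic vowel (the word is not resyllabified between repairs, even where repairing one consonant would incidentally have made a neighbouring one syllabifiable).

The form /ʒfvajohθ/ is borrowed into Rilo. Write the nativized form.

ʒofovajohoθo

The consonants /ʒ/, /f/, /h/, /θ/ cannot be parsed into a legal (C)V syllable (no codas are permitted; onsets are limited to one consonant).
Epenthesis after each stranded consonant: /ʒ/ → /ʒo/, /f/ → /fo/, /h/ → /ho/, /θ/ → /θo/.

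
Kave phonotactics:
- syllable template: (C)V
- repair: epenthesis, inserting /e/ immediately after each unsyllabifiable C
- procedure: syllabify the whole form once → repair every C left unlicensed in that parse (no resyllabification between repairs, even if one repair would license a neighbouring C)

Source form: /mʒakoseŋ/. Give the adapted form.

meʒakoseŋe

Syllabifying with onset maximization leaves /m/, /ŋ/ stranded (no codas are permitted; onsets are limited to one consonant).
Epenthesis after each stranded consonant: /m/ → /me/, /ŋ/ → /ŋe/.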